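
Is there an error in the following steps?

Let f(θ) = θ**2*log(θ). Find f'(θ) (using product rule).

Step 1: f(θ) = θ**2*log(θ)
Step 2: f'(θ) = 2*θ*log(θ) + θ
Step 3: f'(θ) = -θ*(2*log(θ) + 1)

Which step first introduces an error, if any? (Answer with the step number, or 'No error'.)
Step 3

Step 3 is incorrect due to a sign flip.
The step shows: -θ*(2*log(θ) + 1)
The correct value should be: θ*(2*log(θ) + 1)

Explanation: The sign of the whole expression was flipped: the term θ*(2*log(θ) + 1) was incorrectly written as -θ*(2*log(θ) + 1)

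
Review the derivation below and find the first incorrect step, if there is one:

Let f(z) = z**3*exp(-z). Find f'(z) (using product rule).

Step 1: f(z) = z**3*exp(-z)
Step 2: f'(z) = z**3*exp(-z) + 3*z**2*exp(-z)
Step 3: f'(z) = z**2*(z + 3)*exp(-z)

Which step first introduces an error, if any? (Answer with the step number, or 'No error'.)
Step 2

Step 2 is incorrect due to a sign flip.
The step shows: z**3*exp(-z) + 3*z**2*exp(-z)
The correct value should be: -z**3*exp(-z) + 3*z**2*exp(-z)

Explanation: The sign of one term was flipped: the term -z**3*exp(-z) was incorrectly written as z**3*exp(-z)
The later steps are derived from this incorrect expression, so the error originates in Step 2.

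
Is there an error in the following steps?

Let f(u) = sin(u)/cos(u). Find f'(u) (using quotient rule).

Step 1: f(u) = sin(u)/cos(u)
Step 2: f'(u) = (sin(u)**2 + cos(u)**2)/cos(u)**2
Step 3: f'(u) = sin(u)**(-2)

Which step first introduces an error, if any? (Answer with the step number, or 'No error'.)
Step 3

Step 3 is incorrect due to a wrong trig function.
The step shows: sin(u)**(-2)
The correct value should be: cos(u)**(-2)

Explanation: cos(u) was incorrectly written as sin(u): the term cos(u)**(-2) was incorrectly written as sin(u)**(-2)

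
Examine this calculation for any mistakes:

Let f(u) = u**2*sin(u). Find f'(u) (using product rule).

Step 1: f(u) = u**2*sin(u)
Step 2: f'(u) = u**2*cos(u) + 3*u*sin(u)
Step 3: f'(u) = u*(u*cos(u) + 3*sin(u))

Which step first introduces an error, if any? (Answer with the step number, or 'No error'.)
Step 2

Step 2 is incorrect due to a wrong coefficient.
The step shows: u**2*cos(u) + 3*u*sin(u)
The correct value should be: u**2*cos(u) + 2*u*sin(u)

Explanation: The coefficient 2 was incorrectly written as 3: the term 2*u*sin(u) was incorrectly written as 3*u*sin(u)
The later steps are derived from this incorrect expression, so the error originates in Step 2.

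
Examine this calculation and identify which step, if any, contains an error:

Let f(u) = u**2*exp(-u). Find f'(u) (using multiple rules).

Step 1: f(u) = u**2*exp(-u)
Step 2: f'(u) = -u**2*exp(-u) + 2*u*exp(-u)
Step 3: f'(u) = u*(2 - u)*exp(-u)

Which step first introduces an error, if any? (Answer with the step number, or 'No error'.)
No error

All steps in this derivation are correct.
The final answer f'(u) = u*(2 - u)*exp(-u) is valid.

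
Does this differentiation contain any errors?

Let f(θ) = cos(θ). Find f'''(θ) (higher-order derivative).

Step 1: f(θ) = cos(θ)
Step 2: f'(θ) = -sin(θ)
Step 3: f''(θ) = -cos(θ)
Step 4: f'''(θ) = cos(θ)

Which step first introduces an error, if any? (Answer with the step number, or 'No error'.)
Step 4

Step 4 is incorrect due to a wrong trig function.
The step shows: cos(θ)
The correct value should be: sin(θ)

Explanation: sin(θ) was incorrectly written as cos(θ): the term sin(θ) was incorrectly written as cos(θ)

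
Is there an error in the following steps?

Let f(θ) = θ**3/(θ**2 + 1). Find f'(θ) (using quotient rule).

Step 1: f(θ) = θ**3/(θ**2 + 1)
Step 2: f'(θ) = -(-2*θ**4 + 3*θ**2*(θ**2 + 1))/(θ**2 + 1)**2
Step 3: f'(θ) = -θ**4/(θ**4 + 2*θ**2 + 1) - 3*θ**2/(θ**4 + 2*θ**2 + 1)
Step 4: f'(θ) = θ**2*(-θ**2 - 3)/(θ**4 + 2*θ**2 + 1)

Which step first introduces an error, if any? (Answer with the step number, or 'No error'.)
Step 2

Step 2 is incorrect due to a sign flip.
The step shows: -(-2*θ**4 + 3*θ**2*(θ**2 + 1))/(θ**2 + 1)**2
The correct value should be: (-2*θ**4 + 3*θ**2*(θ**2 + 1))/(θ**2 + 1)**2

Explanation: The sign of the whole expression was flipped: the term (-2*θ**4 + 3*θ**2*(θ**2 + 1))/(θ**2 + 1)**2 was incorrectly written as -(-2*θ**4 + 3*θ**2*(θ**2 + 1))/(θ**2 + 1)**2
The later steps are derived from this incorrect expression, so the error originates in Step 2.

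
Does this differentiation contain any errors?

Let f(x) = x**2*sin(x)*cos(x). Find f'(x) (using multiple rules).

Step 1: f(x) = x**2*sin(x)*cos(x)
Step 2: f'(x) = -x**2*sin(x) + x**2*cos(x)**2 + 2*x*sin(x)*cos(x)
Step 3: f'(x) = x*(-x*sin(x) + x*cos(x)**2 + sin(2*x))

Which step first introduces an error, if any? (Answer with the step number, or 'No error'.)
Step 2

Step 2 is incorrect due to a wrong exponent.
The step shows: -x**2*sin(x) + x**2*cos(x)**2 + 2*x*sin(x)*cos(x)
The correct value should be: -x**2*sin(x)**2 + x**2*cos(x)**2 + 2*x*sin(x)*cos(x)

Explanation: The exponent 2 on sin(x) was incorrectly written as 1: the term -x**2*sin(x)**2 was incorrectly written as -x**2*sin(x)
The later steps are derived from this incorrect expression, so the error originates in Step 2.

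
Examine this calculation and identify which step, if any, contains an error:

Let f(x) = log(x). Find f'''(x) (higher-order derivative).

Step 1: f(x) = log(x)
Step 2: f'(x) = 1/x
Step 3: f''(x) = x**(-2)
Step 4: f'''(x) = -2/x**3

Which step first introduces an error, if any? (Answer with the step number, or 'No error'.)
Step 3

Step 3 is incorrect due to a sign flip.
The step shows: x**(-2)
The correct value should be: -1/x**2

Explanation: The sign of the whole expression was flipped: the term -1/x**2 was incorrectly written as x**(-2)
The later steps are derived from this incorrect expression, so the error originates in Step 3.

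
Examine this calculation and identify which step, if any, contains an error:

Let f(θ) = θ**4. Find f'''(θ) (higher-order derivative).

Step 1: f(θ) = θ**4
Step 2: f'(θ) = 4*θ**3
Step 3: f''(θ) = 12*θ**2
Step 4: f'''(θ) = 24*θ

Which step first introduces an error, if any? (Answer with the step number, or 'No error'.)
No error

All steps in this derivation are correct.
The final answer f'''(θ) = 24*θ is valid.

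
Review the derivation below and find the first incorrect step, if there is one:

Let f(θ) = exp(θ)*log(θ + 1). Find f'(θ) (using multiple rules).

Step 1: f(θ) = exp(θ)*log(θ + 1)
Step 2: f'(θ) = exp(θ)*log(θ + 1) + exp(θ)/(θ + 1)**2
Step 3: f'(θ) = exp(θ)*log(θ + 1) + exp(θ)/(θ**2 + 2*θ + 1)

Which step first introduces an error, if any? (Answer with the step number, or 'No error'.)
Step 2

Step 2 is incorrect due to a wrong exponent.
The step shows: exp(θ)*log(θ + 1) + exp(θ)/(θ + 1)**2
The correct value should be: exp(θ)*log(θ + 1) + exp(θ)/(θ + 1)

Explanation: The exponent -1 on θ + 1 was incorrectly written as -2: the term exp(θ)/(θ + 1) was incorrectly written as exp(θ)/(θ + 1)**2
The later steps are derived from this incorrect expression, so the error originates in Step 2.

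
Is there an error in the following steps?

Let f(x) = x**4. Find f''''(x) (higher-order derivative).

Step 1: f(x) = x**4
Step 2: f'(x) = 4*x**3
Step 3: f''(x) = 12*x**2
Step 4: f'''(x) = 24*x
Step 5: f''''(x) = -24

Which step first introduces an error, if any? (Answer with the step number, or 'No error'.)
Step 5

Step 5 is incorrect due to a sign flip.
The step shows: -24
The correct value should be: 24

Explanation: The sign of the whole expression was flipped: the term 24 was incorrectly written as -24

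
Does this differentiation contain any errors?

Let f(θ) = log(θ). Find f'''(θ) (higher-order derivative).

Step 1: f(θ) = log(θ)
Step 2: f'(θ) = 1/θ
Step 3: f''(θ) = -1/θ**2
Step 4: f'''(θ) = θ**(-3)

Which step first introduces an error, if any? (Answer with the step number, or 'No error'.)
Step 4

Step 4 is incorrect due to a wrong coefficient.
The step shows: θ**(-3)
The correct value should be: 2/θ**3

Explanation: The coefficient 2 was incorrectly written as 1: the term 2/θ**3 was incorrectly written as θ**(-3)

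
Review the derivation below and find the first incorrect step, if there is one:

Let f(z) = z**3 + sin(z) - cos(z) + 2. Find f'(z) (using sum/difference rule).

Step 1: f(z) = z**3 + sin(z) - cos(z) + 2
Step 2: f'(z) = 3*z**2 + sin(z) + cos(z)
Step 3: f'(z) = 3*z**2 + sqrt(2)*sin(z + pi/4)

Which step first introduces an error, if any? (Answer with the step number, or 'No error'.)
No error

All steps in this derivation are correct.
The final answer f'(z) = 3*z**2 + sqrt(2)*sin(z + pi/4) is valid.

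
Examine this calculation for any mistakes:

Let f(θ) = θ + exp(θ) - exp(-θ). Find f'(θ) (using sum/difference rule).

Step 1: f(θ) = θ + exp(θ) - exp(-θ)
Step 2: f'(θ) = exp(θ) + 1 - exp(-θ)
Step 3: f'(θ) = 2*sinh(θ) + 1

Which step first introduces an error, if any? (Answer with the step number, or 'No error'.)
Step 2

Step 2 is incorrect due to a sign flip.
The step shows: exp(θ) + 1 - exp(-θ)
The correct value should be: exp(θ) + 1 + exp(-θ)

Explanation: The sign of one term was flipped: the term exp(-θ) was incorrectly written as -exp(-θ)
The later steps are derived from this incorrect expression, so the error originates in Step 2.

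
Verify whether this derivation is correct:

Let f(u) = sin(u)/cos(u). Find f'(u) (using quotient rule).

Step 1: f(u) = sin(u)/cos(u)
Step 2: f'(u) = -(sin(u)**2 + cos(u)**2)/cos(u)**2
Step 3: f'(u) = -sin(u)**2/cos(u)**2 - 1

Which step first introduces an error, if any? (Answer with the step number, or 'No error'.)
Step 2

Step 2 is incorrect due to a sign flip.
The step shows: -(sin(u)**2 + cos(u)**2)/cos(u)**2
The correct value should be: (sin(u)**2 + cos(u)**2)/cos(u)**2

Explanation: The sign of the whole expression was flipped: the term (sin(u)**2 + cos(u)**2)/cos(u)**2 was incorrectly written as -(sin(u)**2 + cos(u)**2)/cos(u)**2
The later steps are derived from this incorrect expression, so the error originates in Step 2.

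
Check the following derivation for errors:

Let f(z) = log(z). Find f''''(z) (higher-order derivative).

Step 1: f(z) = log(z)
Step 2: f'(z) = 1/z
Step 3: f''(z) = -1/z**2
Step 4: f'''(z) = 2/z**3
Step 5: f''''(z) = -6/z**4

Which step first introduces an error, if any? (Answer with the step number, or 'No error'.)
No error

All steps in this derivation are correct.
The final answer f''''(z) = -6/z**4 is valid.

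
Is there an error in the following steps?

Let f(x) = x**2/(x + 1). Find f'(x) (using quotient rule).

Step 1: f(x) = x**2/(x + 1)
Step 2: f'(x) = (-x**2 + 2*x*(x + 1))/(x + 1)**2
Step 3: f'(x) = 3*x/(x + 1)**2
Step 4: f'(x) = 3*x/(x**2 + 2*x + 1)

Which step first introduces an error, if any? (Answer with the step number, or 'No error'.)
Step 3

Step 3 is incorrect due to a wrong exponent.
The step shows: 3*x/(x + 1)**2
The correct value should be: (x**2 + 2*x)/(x + 1)**2

Explanation: The exponent 2 on x was incorrectly written as 1: the term (x**2 + 2*x)/(x + 1)**2 was incorrectly written as 3*x/(x + 1)**2
The later steps are derived from this incorrect expression, so the error originates in Step 3.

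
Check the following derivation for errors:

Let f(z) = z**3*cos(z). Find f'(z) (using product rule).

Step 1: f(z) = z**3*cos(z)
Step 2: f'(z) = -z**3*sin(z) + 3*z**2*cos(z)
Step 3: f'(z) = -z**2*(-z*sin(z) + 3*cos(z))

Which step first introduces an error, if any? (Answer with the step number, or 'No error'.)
Step 3

Step 3 is incorrect due to a sign flip.
The step shows: -z**2*(-z*sin(z) + 3*cos(z))
The correct value should be: z**2*(-z*sin(z) + 3*cos(z))

Explanation: The sign of the whole expression was flipped: the term z**2*(-z*sin(z) + 3*cos(z)) was incorrectly written as -z**2*(-z*sin(z) + 3*cos(z))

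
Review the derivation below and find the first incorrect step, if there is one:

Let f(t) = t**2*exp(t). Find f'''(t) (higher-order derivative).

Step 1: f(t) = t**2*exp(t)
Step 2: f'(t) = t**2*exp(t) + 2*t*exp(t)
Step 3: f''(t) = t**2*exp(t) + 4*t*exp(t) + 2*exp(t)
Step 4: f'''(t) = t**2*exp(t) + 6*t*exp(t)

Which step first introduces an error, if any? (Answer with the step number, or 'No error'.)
Step 4

Step 4 is incorrect due to a dropped term.
The step shows: t**2*exp(t) + 6*t*exp(t)
The correct value should be: t**2*exp(t) + 6*t*exp(t) + 6*exp(t)

Explanation: A term was dropped: the term 6*exp(t) was incorrectly omitted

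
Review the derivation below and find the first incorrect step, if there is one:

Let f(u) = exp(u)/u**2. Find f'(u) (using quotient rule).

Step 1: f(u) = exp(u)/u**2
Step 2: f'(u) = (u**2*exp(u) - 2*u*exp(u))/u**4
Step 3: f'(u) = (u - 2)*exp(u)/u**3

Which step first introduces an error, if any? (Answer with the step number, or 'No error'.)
No error

All steps in this derivation are correct.
The final answer f'(u) = (u - 2)*exp(u)/u**3 is valid.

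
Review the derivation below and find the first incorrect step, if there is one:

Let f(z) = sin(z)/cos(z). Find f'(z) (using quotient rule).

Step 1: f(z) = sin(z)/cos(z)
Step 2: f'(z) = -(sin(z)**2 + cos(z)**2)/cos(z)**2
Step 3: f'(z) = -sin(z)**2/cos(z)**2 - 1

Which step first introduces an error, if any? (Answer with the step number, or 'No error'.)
Step 2

Step 2 is incorrect due to a sign flip.
The step shows: -(sin(z)**2 + cos(z)**2)/cos(z)**2
The correct value should be: (sin(z)**2 + cos(z)**2)/cos(z)**2

Explanation: The sign of the whole expression was flipped: the term (sin(z)**2 + cos(z)**2)/cos(z)**2 was incorrectly written as -(sin(z)**2 + cos(z)**2)/cos(z)**2
The later steps are derived from this incorrect expression, so the error originates in Step 2.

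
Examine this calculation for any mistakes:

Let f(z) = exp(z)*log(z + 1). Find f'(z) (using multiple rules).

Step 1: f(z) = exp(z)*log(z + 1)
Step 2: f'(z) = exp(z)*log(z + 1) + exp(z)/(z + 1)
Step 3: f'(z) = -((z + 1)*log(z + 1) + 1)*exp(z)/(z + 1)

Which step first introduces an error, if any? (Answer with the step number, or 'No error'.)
Step 3

Step 3 is incorrect due to a sign flip.
The step shows: -((z + 1)*log(z + 1) + 1)*exp(z)/(z + 1)
The correct value should be: ((z + 1)*log(z + 1) + 1)*exp(z)/(z + 1)

Explanation: The sign of the whole expression was flipped: the term ((z + 1)*log(z + 1) + 1)*exp(z)/(z + 1) was incorrectly written as -((z + 1)*log(z + 1) + 1)*exp(z)/(z + 1)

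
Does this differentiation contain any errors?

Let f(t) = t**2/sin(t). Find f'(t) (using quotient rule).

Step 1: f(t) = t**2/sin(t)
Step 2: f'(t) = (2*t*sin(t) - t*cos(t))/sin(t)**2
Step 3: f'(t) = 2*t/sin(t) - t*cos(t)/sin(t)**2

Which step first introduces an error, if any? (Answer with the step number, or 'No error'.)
Step 2

Step 2 is incorrect due to a wrong exponent.
The step shows: (2*t*sin(t) - t*cos(t))/sin(t)**2
The correct value should be: (-t**2*cos(t) + 2*t*sin(t))/sin(t)**2

Explanation: The exponent 2 on t was incorrectly written as 1: the term (-t**2*cos(t) + 2*t*sin(t))/sin(t)**2 was incorrectly written as (2*t*sin(t) - t*cos(t))/sin(t)**2
The later steps are derived from this incorrect expression, so the error originates in Step 2.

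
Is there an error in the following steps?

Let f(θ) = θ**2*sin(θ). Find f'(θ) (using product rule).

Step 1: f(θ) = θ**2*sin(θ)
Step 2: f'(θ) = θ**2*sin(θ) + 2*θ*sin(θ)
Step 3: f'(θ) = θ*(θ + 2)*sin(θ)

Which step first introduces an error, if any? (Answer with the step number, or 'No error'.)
Step 2

Step 2 is incorrect due to a wrong trig function.
The step shows: θ**2*sin(θ) + 2*θ*sin(θ)
The correct value should be: θ**2*cos(θ) + 2*θ*sin(θ)

Explanation: cos(θ) was incorrectly written as sin(θ): the term θ**2*cos(θ) was incorrectly written as θ**2*sin(θ)
The later steps are derived from this incorrect expression, so the error originates in Step 2.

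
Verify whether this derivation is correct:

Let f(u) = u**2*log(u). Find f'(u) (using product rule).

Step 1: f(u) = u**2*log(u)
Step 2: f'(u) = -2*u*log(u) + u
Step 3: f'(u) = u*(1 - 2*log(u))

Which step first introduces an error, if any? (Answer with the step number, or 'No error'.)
Step 2

Step 2 is incorrect due to a sign flip.
The step shows: -2*u*log(u) + u
The correct value should be: 2*u*log(u) + u

Explanation: The sign of one term was flipped: the term 2*u*log(u) was incorrectly written as -2*u*log(u)
The later steps are derived from this incorrect expression, so the error originates in Step 2.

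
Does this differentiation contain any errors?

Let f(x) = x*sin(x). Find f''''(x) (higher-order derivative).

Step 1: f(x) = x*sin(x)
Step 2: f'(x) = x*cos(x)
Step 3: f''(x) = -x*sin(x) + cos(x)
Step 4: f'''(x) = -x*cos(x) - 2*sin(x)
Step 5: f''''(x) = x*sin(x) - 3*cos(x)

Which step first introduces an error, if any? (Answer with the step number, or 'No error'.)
Step 2

Step 2 is incorrect due to a dropped term.
The step shows: x*cos(x)
The correct value should be: x*cos(x) + sin(x)

Explanation: A term was dropped: the term sin(x) was incorrectly omitted
The later steps are derived from this incorrect expression, so the error originates in Step 2.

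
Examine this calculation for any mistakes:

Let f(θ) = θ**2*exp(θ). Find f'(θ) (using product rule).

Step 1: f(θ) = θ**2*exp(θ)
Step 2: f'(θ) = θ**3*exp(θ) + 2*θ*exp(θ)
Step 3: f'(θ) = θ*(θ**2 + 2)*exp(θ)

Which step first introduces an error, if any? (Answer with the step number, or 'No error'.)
Step 2

Step 2 is incorrect due to a wrong exponent.
The step shows: θ**3*exp(θ) + 2*θ*exp(θ)
The correct value should be: θ**2*exp(θ) + 2*θ*exp(θ)

Explanation: The exponent 2 on θ was incorrectly written as 3: the term θ**2*exp(θ) was incorrectly written as θ**3*exp(θ)
The later steps are derived from this incorrect expression, so the error originates in Step 2.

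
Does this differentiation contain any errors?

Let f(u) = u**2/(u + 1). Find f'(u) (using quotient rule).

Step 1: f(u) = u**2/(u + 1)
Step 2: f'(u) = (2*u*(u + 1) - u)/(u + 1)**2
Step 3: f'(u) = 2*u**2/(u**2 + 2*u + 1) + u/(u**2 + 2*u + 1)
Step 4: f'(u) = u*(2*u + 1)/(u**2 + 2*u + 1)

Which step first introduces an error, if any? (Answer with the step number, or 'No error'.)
Step 2

Step 2 is incorrect due to a wrong exponent.
The step shows: (2*u*(u + 1) - u)/(u + 1)**2
The correct value should be: (-u**2 + 2*u*(u + 1))/(u + 1)**2

Explanation: The exponent 2 on u was incorrectly written as 1: the term (-u**2 + 2*u*(u + 1))/(u + 1)**2 was incorrectly written as (2*u*(u + 1) - u)/(u + 1)**2
The later steps are derived from this incorrect expression, so the error originates in Step 2.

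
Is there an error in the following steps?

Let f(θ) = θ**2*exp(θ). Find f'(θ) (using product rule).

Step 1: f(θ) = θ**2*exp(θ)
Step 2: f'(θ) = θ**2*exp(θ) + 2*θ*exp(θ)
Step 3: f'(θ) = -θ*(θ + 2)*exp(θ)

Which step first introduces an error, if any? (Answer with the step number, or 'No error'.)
Step 3

Step 3 is incorrect due to a sign flip.
The step shows: -θ*(θ + 2)*exp(θ)
The correct value should be: θ*(θ + 2)*exp(θ)

Explanation: The sign of the whole expression was flipped: the term θ*(θ + 2)*exp(θ) was incorrectly written as -θ*(θ + 2)*exp(θ)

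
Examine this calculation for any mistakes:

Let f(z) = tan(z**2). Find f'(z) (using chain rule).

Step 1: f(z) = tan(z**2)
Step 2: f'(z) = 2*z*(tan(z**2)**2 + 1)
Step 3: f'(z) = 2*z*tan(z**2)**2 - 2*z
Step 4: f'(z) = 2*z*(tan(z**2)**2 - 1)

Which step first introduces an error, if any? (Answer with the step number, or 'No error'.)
Step 3

Step 3 is incorrect due to a sign flip.
The step shows: 2*z*tan(z**2)**2 - 2*z
The correct value should be: 2*z*tan(z**2)**2 + 2*z

Explanation: The sign of one term was flipped: the term 2*z was incorrectly written as -2*z
The later steps are derived from this incorrect expression, so the error originates in Step 3.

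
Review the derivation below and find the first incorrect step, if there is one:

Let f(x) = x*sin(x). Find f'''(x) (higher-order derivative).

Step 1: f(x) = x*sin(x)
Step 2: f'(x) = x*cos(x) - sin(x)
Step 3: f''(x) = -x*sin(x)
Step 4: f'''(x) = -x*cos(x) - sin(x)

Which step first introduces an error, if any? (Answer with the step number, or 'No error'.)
Step 2

Step 2 is incorrect due to a sign flip.
The step shows: x*cos(x) - sin(x)
The correct value should be: x*cos(x) + sin(x)

Explanation: The sign of one term was flipped: the term sin(x) was incorrectly written as -sin(x)
The later steps are derived from this incorrect expression, so the error originates in Step 2.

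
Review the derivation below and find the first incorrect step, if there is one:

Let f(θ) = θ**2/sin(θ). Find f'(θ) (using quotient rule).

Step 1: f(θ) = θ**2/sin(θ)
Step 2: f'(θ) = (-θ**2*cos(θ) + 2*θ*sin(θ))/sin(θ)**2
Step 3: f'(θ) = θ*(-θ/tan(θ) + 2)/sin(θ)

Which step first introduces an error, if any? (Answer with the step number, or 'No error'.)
No error

All steps in this derivation are correct.
The final answer f'(θ) = θ*(-θ/tan(θ) + 2)/sin(θ) is valid.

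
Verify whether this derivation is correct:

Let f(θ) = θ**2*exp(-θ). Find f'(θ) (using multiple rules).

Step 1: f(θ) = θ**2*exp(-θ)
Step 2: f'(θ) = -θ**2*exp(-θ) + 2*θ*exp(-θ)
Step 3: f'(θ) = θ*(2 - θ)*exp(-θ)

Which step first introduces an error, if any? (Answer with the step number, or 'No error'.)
No error

All steps in this derivation are correct.
The final answer f'(θ) = θ*(2 - θ)*exp(-θ) is valid.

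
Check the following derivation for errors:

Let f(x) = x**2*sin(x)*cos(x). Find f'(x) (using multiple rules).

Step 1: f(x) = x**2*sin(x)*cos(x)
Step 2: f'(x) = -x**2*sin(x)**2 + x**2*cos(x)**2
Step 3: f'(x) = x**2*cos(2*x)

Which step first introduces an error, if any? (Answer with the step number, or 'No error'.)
Step 2

Step 2 is incorrect due to a dropped term.
The step shows: -x**2*sin(x)**2 + x**2*cos(x)**2
The correct value should be: -x**2*sin(x)**2 + x**2*cos(x)**2 + 2*x*sin(x)*cos(x)

Explanation: A term was dropped: the term 2*x*sin(x)*cos(x) was incorrectly omitted
The later steps are derived from this incorrect expression, so the error originates in Step 2.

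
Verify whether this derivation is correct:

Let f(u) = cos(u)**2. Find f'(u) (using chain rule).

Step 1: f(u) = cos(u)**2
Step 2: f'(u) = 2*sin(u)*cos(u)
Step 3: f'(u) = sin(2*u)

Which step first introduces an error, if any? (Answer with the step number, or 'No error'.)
Step 2

Step 2 is incorrect due to a sign flip.
The step shows: 2*sin(u)*cos(u)
The correct value should be: -2*sin(u)*cos(u)

Explanation: The sign of the whole expression was flipped: the term -2*sin(u)*cos(u) was incorrectly written as 2*sin(u)*cos(u)
The later steps are derived from this incorrect expression, so the error originates in Step 2.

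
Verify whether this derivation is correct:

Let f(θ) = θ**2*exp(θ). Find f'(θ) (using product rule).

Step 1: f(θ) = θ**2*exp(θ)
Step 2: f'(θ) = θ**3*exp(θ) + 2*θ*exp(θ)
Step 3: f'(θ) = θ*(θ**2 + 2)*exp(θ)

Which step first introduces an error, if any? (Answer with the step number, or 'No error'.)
Step 2

Step 2 is incorrect due to a wrong exponent.
The step shows: θ**3*exp(θ) + 2*θ*exp(θ)
The correct value should be: θ**2*exp(θ) + 2*θ*exp(θ)

Explanation: The exponent 2 on θ was incorrectly written as 3: the term θ**2*exp(θ) was incorrectly written as θ**3*exp(θ)
The later steps are derived from this incorrect expression, so the error originates in Step 2.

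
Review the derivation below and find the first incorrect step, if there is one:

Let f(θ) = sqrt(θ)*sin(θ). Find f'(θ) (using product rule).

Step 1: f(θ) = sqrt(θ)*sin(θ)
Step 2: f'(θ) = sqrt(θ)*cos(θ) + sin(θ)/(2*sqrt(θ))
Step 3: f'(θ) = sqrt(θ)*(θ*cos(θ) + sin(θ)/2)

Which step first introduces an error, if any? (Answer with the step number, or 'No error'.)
Step 3

Step 3 is incorrect due to a wrong exponent.
The step shows: sqrt(θ)*(θ*cos(θ) + sin(θ)/2)
The correct value should be: (θ*cos(θ) + sin(θ)/2)/sqrt(θ)

Explanation: The exponent -1/2 on θ was incorrectly written as 1/2: the term (θ*cos(θ) + sin(θ)/2)/sqrt(θ) was incorrectly written as sqrt(θ)*(θ*cos(θ) + sin(θ)/2)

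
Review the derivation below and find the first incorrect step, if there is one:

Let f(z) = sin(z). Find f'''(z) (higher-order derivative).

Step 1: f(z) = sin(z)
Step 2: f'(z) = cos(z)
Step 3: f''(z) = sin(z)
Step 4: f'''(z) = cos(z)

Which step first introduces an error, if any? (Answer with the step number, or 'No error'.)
Step 3

Step 3 is incorrect due to a sign flip.
The step shows: sin(z)
The correct value should be: -sin(z)

Explanation: The sign of the whole expression was flipped: the term -sin(z) was incorrectly written as sin(z)
The later steps are derived from this incorrect expression, so the error originates in Step 3.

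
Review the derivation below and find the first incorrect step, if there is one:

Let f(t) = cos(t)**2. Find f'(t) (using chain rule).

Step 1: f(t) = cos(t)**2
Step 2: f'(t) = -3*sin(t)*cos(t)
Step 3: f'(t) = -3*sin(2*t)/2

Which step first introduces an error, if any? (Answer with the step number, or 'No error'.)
Step 2

Step 2 is incorrect due to a wrong coefficient.
The step shows: -3*sin(t)*cos(t)
The correct value should be: -2*sin(t)*cos(t)

Explanation: The coefficient -2 was incorrectly written as -3: the term -2*sin(t)*cos(t) was incorrectly written as -3*sin(t)*cos(t)
The later steps are derived from this incorrect expression, so the error originates in Step 2.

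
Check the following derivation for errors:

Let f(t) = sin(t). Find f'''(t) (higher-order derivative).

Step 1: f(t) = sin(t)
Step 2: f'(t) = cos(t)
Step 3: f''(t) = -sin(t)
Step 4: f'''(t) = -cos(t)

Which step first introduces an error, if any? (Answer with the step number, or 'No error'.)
No error

All steps in this derivation are correct.
The final answer f'''(t) = -cos(t) is valid.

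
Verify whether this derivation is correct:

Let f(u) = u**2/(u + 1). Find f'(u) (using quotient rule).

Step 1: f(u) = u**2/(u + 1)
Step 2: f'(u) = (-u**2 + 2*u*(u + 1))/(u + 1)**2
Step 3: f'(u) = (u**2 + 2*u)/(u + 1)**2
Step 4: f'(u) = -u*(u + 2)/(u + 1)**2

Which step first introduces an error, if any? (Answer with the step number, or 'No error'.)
Step 4

Step 4 is incorrect due to a sign flip.
The step shows: -u*(u + 2)/(u + 1)**2
The correct value should be: u*(u + 2)/(u + 1)**2

Explanation: The sign of the whole expression was flipped: the term u*(u + 2)/(u + 1)**2 was incorrectly written as -u*(u + 2)/(u + 1)**2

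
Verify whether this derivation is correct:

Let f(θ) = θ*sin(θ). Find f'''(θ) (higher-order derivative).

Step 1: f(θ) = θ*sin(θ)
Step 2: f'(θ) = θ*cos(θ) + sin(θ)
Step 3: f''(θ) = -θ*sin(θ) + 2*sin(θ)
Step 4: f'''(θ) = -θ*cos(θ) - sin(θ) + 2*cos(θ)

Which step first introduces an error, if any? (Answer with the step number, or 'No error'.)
Step 3

Step 3 is incorrect due to a wrong trig function.
The step shows: -θ*sin(θ) + 2*sin(θ)
The correct value should be: -θ*sin(θ) + 2*cos(θ)

Explanation: cos(θ) was incorrectly written as sin(θ): the term 2*cos(θ) was incorrectly written as 2*sin(θ)
The later steps are derived from this incorrect expression, so the error originates in Step 3.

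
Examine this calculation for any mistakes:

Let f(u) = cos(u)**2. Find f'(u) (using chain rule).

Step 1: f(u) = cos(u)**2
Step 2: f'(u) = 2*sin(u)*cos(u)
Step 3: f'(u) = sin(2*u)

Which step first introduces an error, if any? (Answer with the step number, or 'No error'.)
Step 2

Step 2 is incorrect due to a sign flip.
The step shows: 2*sin(u)*cos(u)
The correct value should be: -2*sin(u)*cos(u)

Explanation: The sign of the whole expression was flipped: the term -2*sin(u)*cos(u) was incorrectly written as 2*sin(u)*cos(u)
The later steps are derived from this incorrect expression, so the error originates in Step 2.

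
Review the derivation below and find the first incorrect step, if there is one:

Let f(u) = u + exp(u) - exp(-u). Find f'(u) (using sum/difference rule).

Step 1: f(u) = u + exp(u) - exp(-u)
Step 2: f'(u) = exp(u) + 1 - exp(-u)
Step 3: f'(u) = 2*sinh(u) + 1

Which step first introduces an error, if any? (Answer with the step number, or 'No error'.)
Step 2

Step 2 is incorrect due to a sign flip.
The step shows: exp(u) + 1 - exp(-u)
The correct value should be: exp(u) + 1 + exp(-u)

Explanation: The sign of one term was flipped: the term exp(-u) was incorrectly written as -exp(-u)
The later steps are derived from this incorrect expression, so the error originates in Step 2.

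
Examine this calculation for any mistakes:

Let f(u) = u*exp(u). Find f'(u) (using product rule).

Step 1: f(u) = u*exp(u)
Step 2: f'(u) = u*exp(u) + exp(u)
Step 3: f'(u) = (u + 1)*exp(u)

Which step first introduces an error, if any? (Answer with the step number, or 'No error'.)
No error

All steps in this derivation are correct.
The final answer f'(u) = (u + 1)*exp(u) is valid.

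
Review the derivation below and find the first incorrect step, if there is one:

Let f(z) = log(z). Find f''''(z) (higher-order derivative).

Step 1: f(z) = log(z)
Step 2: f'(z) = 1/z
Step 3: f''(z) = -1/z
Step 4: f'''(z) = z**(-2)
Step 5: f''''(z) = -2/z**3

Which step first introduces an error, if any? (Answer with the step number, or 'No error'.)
Step 3

Step 3 is incorrect due to a wrong exponent.
The step shows: -1/z
The correct value should be: -1/z**2

Explanation: The exponent -2 on z was incorrectly written as -1: the term -1/z**2 was incorrectly written as -1/z
The later steps are derived from this incorrect expression, so the error originates in Step 3.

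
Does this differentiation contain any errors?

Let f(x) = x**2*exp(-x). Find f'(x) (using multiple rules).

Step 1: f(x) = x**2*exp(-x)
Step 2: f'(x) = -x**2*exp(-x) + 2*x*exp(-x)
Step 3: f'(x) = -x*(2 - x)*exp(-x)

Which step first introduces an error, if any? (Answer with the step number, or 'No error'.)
Step 3

Step 3 is incorrect due to a sign flip.
The step shows: -x*(2 - x)*exp(-x)
The correct value should be: x*(2 - x)*exp(-x)

Explanation: The sign of the whole expression was flipped: the term x*(2 - x)*exp(-x) was incorrectly written as -x*(2 - x)*exp(-x)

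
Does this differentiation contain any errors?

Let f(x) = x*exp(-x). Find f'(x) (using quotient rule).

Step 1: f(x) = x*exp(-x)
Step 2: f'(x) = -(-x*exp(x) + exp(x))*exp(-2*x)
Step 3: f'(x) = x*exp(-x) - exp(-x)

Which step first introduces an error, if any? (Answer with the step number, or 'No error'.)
Step 2

Step 2 is incorrect due to a sign flip.
The step shows: -(-x*exp(x) + exp(x))*exp(-2*x)
The correct value should be: (-x*exp(x) + exp(x))*exp(-2*x)

Explanation: The sign of the whole expression was flipped: the term (-x*exp(x) + exp(x))*exp(-2*x) was incorrectly written as -(-x*exp(x) + exp(x))*exp(-2*x)
The later steps are derived from this incorrect expression, so the error originates in Step 2.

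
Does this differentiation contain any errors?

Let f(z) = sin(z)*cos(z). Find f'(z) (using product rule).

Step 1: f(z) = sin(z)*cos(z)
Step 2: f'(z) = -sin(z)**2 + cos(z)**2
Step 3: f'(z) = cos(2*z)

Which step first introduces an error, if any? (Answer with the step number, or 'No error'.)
No error

All steps in this derivation are correct.
The final answer f'(z) = cos(2*z) is valid.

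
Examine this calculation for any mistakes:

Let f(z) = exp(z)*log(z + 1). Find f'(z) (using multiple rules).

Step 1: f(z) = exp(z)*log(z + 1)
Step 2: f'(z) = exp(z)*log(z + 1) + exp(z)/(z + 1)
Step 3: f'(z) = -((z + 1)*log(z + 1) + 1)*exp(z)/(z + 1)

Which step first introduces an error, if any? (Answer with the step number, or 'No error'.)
Step 3

Step 3 is incorrect due to a sign flip.
The step shows: -((z + 1)*log(z + 1) + 1)*exp(z)/(z + 1)
The correct value should be: ((z + 1)*log(z + 1) + 1)*exp(z)/(z + 1)

Explanation: The sign of the whole expression was flipped: the term ((z + 1)*log(z + 1) + 1)*exp(z)/(z + 1) was incorrectly written as -((z + 1)*log(z + 1) + 1)*exp(z)/(z + 1)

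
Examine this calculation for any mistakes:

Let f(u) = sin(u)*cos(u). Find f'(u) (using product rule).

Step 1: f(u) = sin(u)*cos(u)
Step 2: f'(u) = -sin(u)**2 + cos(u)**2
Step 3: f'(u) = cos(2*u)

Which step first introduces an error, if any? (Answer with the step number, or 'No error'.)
No error

All steps in this derivation are correct.
The final answer f'(u) = cos(2*u) is valid.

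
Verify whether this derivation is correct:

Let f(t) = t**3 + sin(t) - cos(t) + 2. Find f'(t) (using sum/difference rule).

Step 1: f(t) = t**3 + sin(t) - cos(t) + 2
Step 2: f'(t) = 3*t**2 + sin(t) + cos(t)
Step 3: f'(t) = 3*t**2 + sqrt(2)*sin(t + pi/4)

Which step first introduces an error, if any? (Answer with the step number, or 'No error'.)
No error

All steps in this derivation are correct.
The final answer f'(t) = 3*t**2 + sqrt(2)*sin(t + pi/4) is valid.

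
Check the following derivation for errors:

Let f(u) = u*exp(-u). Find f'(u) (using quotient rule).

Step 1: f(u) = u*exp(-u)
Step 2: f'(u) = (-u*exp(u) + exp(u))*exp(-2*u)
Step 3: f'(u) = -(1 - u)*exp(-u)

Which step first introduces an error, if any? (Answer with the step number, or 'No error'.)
Step 3

Step 3 is incorrect due to a sign flip.
The step shows: -(1 - u)*exp(-u)
The correct value should be: (1 - u)*exp(-u)

Explanation: The sign of the whole expression was flipped: the term (1 - u)*exp(-u) was incorrectly written as -(1 - u)*exp(-u)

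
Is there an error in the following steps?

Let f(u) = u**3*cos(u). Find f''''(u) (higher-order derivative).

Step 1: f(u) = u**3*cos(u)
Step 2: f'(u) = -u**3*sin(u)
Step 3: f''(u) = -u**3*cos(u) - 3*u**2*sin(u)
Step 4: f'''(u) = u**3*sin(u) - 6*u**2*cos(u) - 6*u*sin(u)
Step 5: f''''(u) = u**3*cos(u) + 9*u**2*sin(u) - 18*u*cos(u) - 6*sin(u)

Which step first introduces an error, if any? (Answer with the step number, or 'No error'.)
Step 2

Step 2 is incorrect due to a dropped term.
The step shows: -u**3*sin(u)
The correct value should be: -u**3*sin(u) + 3*u**2*cos(u)

Explanation: A term was dropped: the term 3*u**2*cos(u) was incorrectly omitted
The later steps are derived from this incorrect expression, so the error originates in Step 2.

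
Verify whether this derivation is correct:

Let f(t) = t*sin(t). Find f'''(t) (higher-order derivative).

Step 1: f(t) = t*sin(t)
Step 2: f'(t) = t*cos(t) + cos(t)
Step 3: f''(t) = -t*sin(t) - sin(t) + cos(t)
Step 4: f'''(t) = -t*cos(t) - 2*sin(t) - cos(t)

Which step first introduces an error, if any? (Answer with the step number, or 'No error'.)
Step 2

Step 2 is incorrect due to a wrong trig function.
The step shows: t*cos(t) + cos(t)
The correct value should be: t*cos(t) + sin(t)

Explanation: sin(t) was incorrectly written as cos(t): the term sin(t) was incorrectly written as cos(t)
The later steps are derived from this incorrect expression, so the error originates in Step 2.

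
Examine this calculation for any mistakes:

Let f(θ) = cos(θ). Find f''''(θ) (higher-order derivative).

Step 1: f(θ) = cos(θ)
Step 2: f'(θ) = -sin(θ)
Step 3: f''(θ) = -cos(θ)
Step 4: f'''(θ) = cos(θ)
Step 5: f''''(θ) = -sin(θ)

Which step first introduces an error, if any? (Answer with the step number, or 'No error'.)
Step 4

Step 4 is incorrect due to a wrong trig function.
The step shows: cos(θ)
The correct value should be: sin(θ)

Explanation: sin(θ) was incorrectly written as cos(θ): the term sin(θ) was incorrectly written as cos(θ)
The later steps are derived from this incorrect expression, so the error originates in Step 4.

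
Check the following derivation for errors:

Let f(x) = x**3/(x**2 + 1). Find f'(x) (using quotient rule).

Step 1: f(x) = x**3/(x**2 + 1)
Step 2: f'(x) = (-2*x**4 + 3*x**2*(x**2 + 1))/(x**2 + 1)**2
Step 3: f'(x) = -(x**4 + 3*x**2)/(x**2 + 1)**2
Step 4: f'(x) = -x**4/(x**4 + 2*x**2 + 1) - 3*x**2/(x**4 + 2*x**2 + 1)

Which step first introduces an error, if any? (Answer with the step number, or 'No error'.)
Step 3

Step 3 is incorrect due to a sign flip.
The step shows: -(x**4 + 3*x**2)/(x**2 + 1)**2
The correct value should be: (x**4 + 3*x**2)/(x**2 + 1)**2

Explanation: The sign of the whole expression was flipped: the term (x**4 + 3*x**2)/(x**2 + 1)**2 was incorrectly written as -(x**4 + 3*x**2)/(x**2 + 1)**2
The later steps are derived from this incorrect expression, so the error originates in Step 3.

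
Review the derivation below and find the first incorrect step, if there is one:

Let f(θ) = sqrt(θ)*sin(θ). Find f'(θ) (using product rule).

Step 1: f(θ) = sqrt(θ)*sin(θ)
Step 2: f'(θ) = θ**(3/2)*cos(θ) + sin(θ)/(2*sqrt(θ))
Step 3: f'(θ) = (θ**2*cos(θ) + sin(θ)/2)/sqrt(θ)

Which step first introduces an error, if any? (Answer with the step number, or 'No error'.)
Step 2

Step 2 is incorrect due to a wrong exponent.
The step shows: θ**(3/2)*cos(θ) + sin(θ)/(2*sqrt(θ))
The correct value should be: sqrt(θ)*cos(θ) + sin(θ)/(2*sqrt(θ))

Explanation: The exponent 1/2 on θ was incorrectly written as 3/2: the term sqrt(θ)*cos(θ) was incorrectly written as θ**(3/2)*cos(θ)
The later steps are derived from this incorrect expression, so the error originates in Step 2.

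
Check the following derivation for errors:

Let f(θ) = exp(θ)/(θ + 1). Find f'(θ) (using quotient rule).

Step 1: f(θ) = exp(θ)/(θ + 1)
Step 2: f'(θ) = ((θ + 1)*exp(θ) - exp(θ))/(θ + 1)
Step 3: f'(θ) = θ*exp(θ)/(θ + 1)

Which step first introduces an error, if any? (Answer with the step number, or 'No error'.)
Step 2

Step 2 is incorrect due to a wrong exponent.
The step shows: ((θ + 1)*exp(θ) - exp(θ))/(θ + 1)
The correct value should be: ((θ + 1)*exp(θ) - exp(θ))/(θ + 1)**2

Explanation: The exponent -2 on θ + 1 was incorrectly written as -1: the term ((θ + 1)*exp(θ) - exp(θ))/(θ + 1)**2 was incorrectly written as ((θ + 1)*exp(θ) - exp(θ))/(θ + 1)
The later steps are derived from this incorrect expression, so the error originates in Step 2.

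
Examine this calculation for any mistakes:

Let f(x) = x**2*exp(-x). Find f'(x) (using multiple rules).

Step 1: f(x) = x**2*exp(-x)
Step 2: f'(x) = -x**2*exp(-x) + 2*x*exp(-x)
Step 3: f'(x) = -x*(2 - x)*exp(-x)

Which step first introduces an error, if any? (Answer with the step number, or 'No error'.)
Step 3

Step 3 is incorrect due to a sign flip.
The step shows: -x*(2 - x)*exp(-x)
The correct value should be: x*(2 - x)*exp(-x)

Explanation: The sign of the whole expression was flipped: the term x*(2 - x)*exp(-x) was incorrectly written as -x*(2 - x)*exp(-x)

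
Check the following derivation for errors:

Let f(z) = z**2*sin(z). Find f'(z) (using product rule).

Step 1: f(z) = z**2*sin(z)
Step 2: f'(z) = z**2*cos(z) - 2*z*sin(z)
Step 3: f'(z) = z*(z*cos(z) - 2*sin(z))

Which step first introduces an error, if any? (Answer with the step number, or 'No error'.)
Step 2

Step 2 is incorrect due to a sign flip.
The step shows: z**2*cos(z) - 2*z*sin(z)
The correct value should be: z**2*cos(z) + 2*z*sin(z)

Explanation: The sign of one term was flipped: the term 2*z*sin(z) was incorrectly written as -2*z*sin(z)
The later steps are derived from this incorrect expression, so the error originates in Step 2.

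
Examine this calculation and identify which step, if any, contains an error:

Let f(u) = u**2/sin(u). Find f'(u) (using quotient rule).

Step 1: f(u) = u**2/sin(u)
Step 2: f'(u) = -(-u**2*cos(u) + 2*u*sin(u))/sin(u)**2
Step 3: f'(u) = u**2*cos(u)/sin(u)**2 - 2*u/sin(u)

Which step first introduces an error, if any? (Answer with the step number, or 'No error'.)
Step 2

Step 2 is incorrect due to a sign flip.
The step shows: -(-u**2*cos(u) + 2*u*sin(u))/sin(u)**2
The correct value should be: (-u**2*cos(u) + 2*u*sin(u))/sin(u)**2

Explanation: The sign of the whole expression was flipped: the term (-u**2*cos(u) + 2*u*sin(u))/sin(u)**2 was incorrectly written as -(-u**2*cos(u) + 2*u*sin(u))/sin(u)**2
The later steps are derived from this incorrect expression, so the error originates in Step 2.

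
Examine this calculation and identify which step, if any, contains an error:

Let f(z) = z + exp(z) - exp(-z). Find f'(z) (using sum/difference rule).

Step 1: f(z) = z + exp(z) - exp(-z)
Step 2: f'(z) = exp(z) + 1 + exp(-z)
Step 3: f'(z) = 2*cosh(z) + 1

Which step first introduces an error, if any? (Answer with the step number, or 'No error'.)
No error

All steps in this derivation are correct.
The final answer f'(z) = 2*cosh(z) + 1 is valid.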